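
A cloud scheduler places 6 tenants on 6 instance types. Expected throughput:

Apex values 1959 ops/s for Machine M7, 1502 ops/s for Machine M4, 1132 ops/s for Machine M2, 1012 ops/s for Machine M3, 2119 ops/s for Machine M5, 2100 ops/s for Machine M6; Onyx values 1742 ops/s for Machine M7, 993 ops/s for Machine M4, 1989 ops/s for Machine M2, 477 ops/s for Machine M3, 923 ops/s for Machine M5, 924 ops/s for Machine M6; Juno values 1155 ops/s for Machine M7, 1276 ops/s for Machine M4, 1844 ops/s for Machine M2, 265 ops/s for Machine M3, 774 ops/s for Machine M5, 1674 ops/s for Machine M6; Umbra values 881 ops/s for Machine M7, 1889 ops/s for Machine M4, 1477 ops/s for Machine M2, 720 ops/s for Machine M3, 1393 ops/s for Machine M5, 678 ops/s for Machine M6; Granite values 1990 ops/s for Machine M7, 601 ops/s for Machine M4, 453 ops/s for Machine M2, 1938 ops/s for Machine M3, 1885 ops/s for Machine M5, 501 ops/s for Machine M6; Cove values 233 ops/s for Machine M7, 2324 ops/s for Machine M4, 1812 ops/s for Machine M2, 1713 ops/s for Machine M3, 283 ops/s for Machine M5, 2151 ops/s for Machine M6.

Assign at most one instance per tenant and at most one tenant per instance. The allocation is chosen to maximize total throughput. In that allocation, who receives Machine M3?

Granite receives Machine M3.

Optimal: Apex→Machine M5 (2119 ops/s), Onyx→Machine M7 (1742 ops/s), Juno→Machine M2 (1844 ops/s), Umbra→Machine M4 (1889 ops/s), Granite→Machine M3 (1938 ops/s), Cove→Machine M6 (2151 ops/s) — total 2119+1742+1844+1889+1938+2151 = 11683 ops/s.
Max-entry greedy (repeatedly take the single best remaining cell) gives 10816 ops/s, worse by 867.
Swapping Onyx↔Juno (Onyx→Machine M2 1989 ops/s, Juno→Machine M7 1155 ops/s) loses 442.
Granite's own top instance is Machine M7 (1990 ops/s), but forcing Granite→Machine M7 and reassigning the rest optimally gives only 11374 ops/s — worse by 309.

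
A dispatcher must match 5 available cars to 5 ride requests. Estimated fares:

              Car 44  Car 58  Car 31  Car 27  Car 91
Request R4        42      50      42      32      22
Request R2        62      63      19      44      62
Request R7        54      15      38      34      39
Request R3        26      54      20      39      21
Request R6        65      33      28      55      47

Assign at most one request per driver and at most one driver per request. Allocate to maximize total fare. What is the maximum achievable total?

Max total: $267

This is a one-to-one assignment (maximum-weight bipartite matching).
Optimal: Car 44→Request R7 ($54), Car 58→Request R3 ($54), Car 31→Request R4 ($42), Car 27→Request R6 ($55), Car 91→Request R2 ($62) — total 54+54+42+55+62 = $267.
Column-greedy (each request in turn goes to its best remaining driver) gives $218, worse by 49.
No other one-to-one assignment exceeds $267.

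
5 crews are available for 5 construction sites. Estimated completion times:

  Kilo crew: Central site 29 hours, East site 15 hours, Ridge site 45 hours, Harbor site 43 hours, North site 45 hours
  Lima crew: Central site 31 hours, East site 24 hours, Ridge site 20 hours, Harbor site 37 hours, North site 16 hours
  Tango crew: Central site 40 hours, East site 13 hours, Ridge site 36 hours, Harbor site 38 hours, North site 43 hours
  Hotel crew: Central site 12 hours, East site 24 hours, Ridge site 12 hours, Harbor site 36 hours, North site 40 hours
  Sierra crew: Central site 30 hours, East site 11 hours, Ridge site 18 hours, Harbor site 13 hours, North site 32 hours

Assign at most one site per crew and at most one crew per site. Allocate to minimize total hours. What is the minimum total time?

This is a one-to-one assignment (minimum-cost bipartite matching).
Optimal: Kilo crew→Central site (29 hours), Lima crew→North site (16 hours), Tango crew→East site (13 hours), Hotel crew→Ridge site (12 hours), Sierra crew→Harbor site (13 hours) — total 29+16+13+12+13 = 83 hours.
Row-greedy (each crew in turn takes its cheapest remaining site) gives 92 hours, worse by 9.
Next-best assignment: Kilo crew→East site, Lima crew→North site, Tango crew→Ridge site, Hotel crew→Central site, Sierra crew→Harbor site = 92 hours.

Minimum total: 83 hours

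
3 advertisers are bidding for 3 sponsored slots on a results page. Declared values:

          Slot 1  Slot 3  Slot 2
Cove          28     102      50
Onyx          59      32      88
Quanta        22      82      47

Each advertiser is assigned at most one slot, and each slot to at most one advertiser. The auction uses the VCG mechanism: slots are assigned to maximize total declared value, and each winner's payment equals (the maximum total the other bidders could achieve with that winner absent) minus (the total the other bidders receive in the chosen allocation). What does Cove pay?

Efficient allocation: Cove→Slot 3 ($102), Onyx→Slot 2 ($88), Quanta→Slot 1 ($22); total welfare W = $212.
Cove receives Slot 3 at value $102, so the others get W − 102 = $110.
Without Cove: best allocation of the remaining 2 bidders over all 3 slots is Onyx→Slot 2 ($88), Quanta→Slot 3 ($82), total $170.
VCG payment = (others' best without Cove) − (others' welfare with Cove) = 170 − 110 = $60.

Cove pays $60.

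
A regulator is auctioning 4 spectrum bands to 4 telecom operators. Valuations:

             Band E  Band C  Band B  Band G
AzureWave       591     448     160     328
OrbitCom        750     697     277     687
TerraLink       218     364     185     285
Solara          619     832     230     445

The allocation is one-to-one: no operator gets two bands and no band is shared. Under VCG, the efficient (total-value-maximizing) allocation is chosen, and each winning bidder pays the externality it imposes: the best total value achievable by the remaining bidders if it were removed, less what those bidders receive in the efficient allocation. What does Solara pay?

Efficient allocation: AzureWave→Band E ($591M), OrbitCom→Band G ($687M), TerraLink→Band B ($185M), Solara→Band C ($832M); total welfare W = $2295M.
Solara receives Band C at value $832M, so the others get W − 832 = $1463M.
Without Solara: best allocation of the remaining 3 bidders over all 4 bands is AzureWave→Band E ($591M), OrbitCom→Band G ($687M), TerraLink→Band C ($364M), total $1642M.
VCG payment = (others' best without Solara) − (others' welfare with Solara) = 1642 − 1463 = $179M.

Solara pays $179M.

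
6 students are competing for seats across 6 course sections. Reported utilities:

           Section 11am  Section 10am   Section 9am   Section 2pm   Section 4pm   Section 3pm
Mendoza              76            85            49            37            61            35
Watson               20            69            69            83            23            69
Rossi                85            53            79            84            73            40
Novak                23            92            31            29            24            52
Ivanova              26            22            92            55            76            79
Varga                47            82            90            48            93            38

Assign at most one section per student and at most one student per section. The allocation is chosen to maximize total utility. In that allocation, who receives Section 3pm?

Watson receives Section 3pm.

Optimal: Mendoza→Section 11am (76 points), Watson→Section 3pm (69 points), Rossi→Section 2pm (84 points), Novak→Section 10am (92 points), Ivanova→Section 9am (92 points), Varga→Section 4pm (93 points) — total 76+69+84+92+92+93 = 506 points.
Row-greedy (each student in turn takes its best remaining section) gives 490 points, worse by 16.
Next-best assignment: Mendoza→Section 11am, Watson→Section 2pm, Rossi→Section 9am, Novak→Section 10am, Ivanova→Section 3pm, Varga→Section 4pm = 502 points.
Watson's own top section is Section 2pm (83 points), but forcing Watson→Section 2pm and reassigning the rest optimally gives only 502 points — worse by 4.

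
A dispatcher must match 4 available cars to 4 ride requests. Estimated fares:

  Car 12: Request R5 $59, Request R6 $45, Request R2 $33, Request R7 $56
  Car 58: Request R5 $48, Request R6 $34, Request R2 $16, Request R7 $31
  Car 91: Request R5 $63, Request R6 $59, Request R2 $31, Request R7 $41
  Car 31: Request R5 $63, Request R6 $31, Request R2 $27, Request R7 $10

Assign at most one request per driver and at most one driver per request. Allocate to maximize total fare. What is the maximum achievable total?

Optimal: Car 12→Request R7 ($56), Car 58→Request R2 ($16), Car 91→Request R6 ($59), Car 31→Request R5 ($63) — total 56+16+59+63 = $194.
Next-best assignment: Car 12→Request R7, Car 58→Request R5, Car 91→Request R6, Car 31→Request R2 = $190.
Checked against all permutations: $194 is optimal.

Max total: $194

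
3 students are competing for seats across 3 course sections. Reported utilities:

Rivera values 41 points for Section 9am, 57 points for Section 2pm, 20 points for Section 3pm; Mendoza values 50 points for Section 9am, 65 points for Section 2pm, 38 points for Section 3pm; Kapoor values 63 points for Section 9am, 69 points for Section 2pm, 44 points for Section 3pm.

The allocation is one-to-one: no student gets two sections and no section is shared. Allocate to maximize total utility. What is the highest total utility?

This is the linear assignment problem.
Optimal: Rivera→Section 2pm (57 points), Mendoza→Section 3pm (38 points), Kapoor→Section 9am (63 points) — total 57+38+63 = 158 points.
Row-greedy (each student in turn takes its best remaining section) gives 151 points, worse by 7.
No other one-to-one assignment exceeds 158 points.

Maximum total: 158 points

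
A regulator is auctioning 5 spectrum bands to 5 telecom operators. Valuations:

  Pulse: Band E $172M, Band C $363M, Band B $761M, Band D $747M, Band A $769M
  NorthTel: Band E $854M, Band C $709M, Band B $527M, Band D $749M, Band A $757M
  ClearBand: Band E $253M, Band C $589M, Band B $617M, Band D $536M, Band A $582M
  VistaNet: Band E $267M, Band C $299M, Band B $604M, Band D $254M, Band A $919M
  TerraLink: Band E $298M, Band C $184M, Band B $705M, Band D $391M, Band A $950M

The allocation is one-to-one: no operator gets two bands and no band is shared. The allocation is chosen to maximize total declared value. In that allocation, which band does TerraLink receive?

Optimal: Pulse→Band D ($747M), NorthTel→Band E ($854M), ClearBand→Band C ($589M), VistaNet→Band A ($919M), TerraLink→Band B ($705M) — total 747+854+589+919+705 = $3814M.
Checked against all permutations: $3814M is optimal.
TerraLink's own top band is Band A ($950M), but forcing TerraLink→Band A and reassigning the rest optimally gives only $3744M — worse by 70.

TerraLink receives Band B.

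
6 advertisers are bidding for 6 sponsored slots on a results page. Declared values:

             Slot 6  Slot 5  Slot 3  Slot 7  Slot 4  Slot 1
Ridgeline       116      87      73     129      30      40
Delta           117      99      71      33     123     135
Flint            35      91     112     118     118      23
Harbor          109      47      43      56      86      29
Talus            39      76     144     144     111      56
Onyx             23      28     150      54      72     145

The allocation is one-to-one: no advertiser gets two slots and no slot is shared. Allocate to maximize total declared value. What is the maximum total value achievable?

This is the linear assignment problem.
Optimal: Ridgeline→Slot 7 ($129), Delta→Slot 5 ($99), Flint→Slot 4 ($118), Harbor→Slot 6 ($109), Talus→Slot 3 ($144), Onyx→Slot 1 ($145) — total 129+99+118+109+144+145 = $744.
Column-greedy (each slot in turn goes to its best remaining advertiser) gives $628, worse by 116.
Every other assignment is strictly worse.

Maximum total: $744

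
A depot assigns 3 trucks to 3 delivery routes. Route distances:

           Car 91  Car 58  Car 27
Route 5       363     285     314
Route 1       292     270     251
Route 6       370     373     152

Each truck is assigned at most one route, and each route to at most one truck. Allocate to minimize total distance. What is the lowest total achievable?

Optimal: Car 91→Route 1 (292 km), Car 58→Route 5 (285 km), Car 27→Route 6 (152 km) — total 292+285+152 = 729 km.
Column-greedy (each route in turn goes to its cheapest remaining truck) gives 906 km, worse by 177.
Next-best assignment: Car 91→Route 5, Car 58→Route 1, Car 27→Route 6 = 785 km.
Swapping Car 91↔Car 58 (Car 91→Route 5 363 km, Car 58→Route 1 270 km) adds 56.
Every other assignment is strictly worse.

Min total: 729 km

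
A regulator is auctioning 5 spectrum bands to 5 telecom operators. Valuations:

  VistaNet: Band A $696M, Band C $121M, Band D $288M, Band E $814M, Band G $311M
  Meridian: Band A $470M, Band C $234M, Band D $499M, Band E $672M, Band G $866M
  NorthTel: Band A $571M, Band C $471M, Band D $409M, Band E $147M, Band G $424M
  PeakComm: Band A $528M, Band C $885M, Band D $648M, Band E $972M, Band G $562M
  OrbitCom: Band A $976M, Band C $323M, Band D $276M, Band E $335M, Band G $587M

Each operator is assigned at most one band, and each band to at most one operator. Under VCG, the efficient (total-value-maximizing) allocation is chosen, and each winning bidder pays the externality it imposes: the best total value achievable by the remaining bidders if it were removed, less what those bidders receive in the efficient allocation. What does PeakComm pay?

PeakComm pays $62M.

Efficient allocation: VistaNet→Band E ($814M), Meridian→Band G ($866M), NorthTel→Band D ($409M), PeakComm→Band C ($885M), OrbitCom→Band A ($976M); total welfare W = $3950M.
PeakComm receives Band C at value $885M, so the others get W − 885 = $3065M.
Without PeakComm: best allocation of the remaining 4 bidders over all 5 bands is VistaNet→Band E ($814M), Meridian→Band G ($866M), NorthTel→Band C ($471M), OrbitCom→Band A ($976M), total $3127M.
VCG payment = (others' best without PeakComm) − (others' welfare with PeakComm) = 3127 − 3065 = $62M.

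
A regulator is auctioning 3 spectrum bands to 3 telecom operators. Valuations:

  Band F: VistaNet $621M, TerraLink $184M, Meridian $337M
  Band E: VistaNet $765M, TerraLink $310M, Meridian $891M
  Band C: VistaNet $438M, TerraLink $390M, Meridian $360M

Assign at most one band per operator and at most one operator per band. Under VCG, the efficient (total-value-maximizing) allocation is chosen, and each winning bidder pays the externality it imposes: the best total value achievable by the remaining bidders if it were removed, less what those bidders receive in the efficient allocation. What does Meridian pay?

Efficient allocation: VistaNet→Band F ($621M), TerraLink→Band C ($390M), Meridian→Band E ($891M); total welfare W = $1902M.
Meridian receives Band E at value $891M, so the others get W − 891 = $1011M.
Without Meridian: best allocation of the remaining 2 bidders over all 3 bands is VistaNet→Band E ($765M), TerraLink→Band C ($390M), total $1155M.
VCG payment = (others' best without Meridian) − (others' welfare with Meridian) = 1155 − 1011 = $144M.

Meridian pays $144M.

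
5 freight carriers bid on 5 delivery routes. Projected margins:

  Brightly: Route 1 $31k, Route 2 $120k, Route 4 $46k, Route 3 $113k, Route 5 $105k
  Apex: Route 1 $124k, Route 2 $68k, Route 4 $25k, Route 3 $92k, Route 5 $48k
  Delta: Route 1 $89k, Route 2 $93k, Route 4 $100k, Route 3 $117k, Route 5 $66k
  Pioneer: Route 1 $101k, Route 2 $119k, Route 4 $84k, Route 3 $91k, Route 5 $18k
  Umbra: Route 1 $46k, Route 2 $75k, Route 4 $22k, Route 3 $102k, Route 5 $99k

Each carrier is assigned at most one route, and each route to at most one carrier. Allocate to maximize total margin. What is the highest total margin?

Treat this as an assignment problem: match each carrier to one route.
Optimal: Brightly→Route 3 ($113k), Apex→Route 1 ($124k), Delta→Route 4 ($100k), Pioneer→Route 2 ($119k), Umbra→Route 5 ($99k) — total 113+124+100+119+99 = $555k.
Column-greedy (each route in turn goes to its best remaining carrier) gives $464k, worse by 91.
Next-best assignment: Brightly→Route 5, Apex→Route 1, Delta→Route 4, Pioneer→Route 2, Umbra→Route 3 = $550k.
Checked against all permutations: $555k is optimal.

Max total: $555k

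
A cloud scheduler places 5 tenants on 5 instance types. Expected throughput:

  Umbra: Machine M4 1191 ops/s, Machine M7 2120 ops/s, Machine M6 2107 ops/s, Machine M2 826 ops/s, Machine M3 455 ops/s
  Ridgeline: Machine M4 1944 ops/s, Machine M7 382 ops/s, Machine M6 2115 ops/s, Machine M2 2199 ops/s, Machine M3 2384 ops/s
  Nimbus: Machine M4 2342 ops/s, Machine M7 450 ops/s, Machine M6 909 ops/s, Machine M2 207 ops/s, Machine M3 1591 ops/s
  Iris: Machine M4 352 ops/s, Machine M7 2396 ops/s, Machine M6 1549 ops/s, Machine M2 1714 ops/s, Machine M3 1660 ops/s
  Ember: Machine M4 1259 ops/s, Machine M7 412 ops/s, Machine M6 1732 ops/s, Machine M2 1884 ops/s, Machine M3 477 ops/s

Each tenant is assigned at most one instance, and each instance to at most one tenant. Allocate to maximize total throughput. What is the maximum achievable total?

Optimal: Umbra→Machine M6 (2107 ops/s), Ridgeline→Machine M3 (2384 ops/s), Nimbus→Machine M4 (2342 ops/s), Iris→Machine M7 (2396 ops/s), Ember→Machine M2 (1884 ops/s) — total 2107+2384+2342+2396+1884 = 11113 ops/s.
Row-greedy (each tenant in turn takes its best remaining instance) gives 10292 ops/s, worse by 821.
Every other assignment is strictly worse.

Max total: 11113 ops/s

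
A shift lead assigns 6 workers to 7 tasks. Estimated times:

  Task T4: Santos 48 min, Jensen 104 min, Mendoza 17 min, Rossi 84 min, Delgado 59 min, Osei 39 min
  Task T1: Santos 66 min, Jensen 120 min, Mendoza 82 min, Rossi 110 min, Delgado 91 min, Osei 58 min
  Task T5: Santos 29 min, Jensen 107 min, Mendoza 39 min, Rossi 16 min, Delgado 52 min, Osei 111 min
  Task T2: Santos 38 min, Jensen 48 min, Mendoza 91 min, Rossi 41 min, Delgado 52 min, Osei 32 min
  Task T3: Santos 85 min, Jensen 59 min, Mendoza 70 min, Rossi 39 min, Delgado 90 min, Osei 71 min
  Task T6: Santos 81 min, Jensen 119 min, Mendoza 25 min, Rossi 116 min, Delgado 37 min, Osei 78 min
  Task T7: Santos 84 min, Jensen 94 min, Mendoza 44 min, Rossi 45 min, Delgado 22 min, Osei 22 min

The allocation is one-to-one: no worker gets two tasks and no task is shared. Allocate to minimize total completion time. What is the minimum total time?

Optimal: Santos→Task T2 (38 min), Jensen→Task T3 (59 min), Mendoza→Task T4 (17 min), Rossi→Task T5 (16 min), Delgado→Task T6 (37 min), Osei→Task T7 (22 min) — total 38+59+17+16+37+22 = 189 min.
Column-greedy (each task in turn goes to its cheapest remaining worker) gives 225 min, worse by 36.

Min total: 189 min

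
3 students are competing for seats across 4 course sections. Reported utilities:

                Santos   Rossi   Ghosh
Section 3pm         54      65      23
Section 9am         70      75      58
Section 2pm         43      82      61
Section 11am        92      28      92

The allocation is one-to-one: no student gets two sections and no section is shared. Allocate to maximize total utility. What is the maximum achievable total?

Maximum total: 244 points

Optimal: Santos→Section 9am (70 points), Rossi→Section 2pm (82 points), Ghosh→Section 11am (92 points) — total 70+82+92 = 244 points.
Column-greedy (each section in turn goes to its best remaining student) gives 196 points, worse by 48.
Next-best assignment: Santos→Section 11am, Rossi→Section 2pm, Ghosh→Section 9am = 232 points.
Every other assignment is strictly worse.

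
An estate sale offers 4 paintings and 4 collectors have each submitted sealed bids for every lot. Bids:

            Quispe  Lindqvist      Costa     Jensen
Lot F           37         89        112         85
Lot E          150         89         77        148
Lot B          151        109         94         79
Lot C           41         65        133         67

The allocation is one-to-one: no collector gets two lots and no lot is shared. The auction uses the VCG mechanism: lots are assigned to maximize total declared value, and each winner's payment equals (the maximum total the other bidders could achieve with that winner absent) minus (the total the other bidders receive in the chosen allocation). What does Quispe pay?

Quispe pays $20.

Efficient allocation: Quispe→Lot B ($151), Lindqvist→Lot F ($89), Costa→Lot C ($133), Jensen→Lot E ($148); total welfare W = $521.
Quispe receives Lot B at value $151, so the others get W − 151 = $370.
Without Quispe: best allocation of the remaining 3 bidders over all 4 lots is Lindqvist→Lot B ($109), Costa→Lot C ($133), Jensen→Lot E ($148), total $390.
VCG payment = (others' best without Quispe) − (others' welfare with Quispe) = 390 − 370 = $20.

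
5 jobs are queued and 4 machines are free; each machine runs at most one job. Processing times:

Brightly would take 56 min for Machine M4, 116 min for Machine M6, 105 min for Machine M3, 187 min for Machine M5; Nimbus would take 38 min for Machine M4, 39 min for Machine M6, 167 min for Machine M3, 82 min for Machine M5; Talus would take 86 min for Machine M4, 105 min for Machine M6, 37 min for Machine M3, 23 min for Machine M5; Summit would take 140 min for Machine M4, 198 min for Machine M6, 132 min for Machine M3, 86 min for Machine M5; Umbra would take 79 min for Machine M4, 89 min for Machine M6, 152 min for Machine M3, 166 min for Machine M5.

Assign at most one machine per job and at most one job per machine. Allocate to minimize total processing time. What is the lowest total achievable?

Min total: 218 min

Optimal: Brightly→Machine M4 (56 min), Nimbus→Machine M6 (39 min), Talus→Machine M3 (37 min), Summit→Machine M5 (86 min) — total 56+39+37+86 = 218 min.
Row-greedy (each job in turn takes its cheapest remaining machine) gives 250 min, worse by 32.
Next-best assignment: Umbra→Machine M4, Nimbus→Machine M6, Talus→Machine M3, Summit→Machine M5 = 241 min.
Swapping Brightly↔Talus (Brightly→Machine M3 105 min, Talus→Machine M4 86 min) adds 98.
No other one-to-one assignment undercuts 218 min.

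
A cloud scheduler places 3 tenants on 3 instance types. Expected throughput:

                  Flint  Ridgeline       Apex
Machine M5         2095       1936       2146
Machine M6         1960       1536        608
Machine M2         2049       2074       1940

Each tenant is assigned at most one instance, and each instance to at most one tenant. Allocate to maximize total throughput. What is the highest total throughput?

Maximum total: 6180 ops/s

Optimal: Flint→Machine M6 (1960 ops/s), Ridgeline→Machine M2 (2074 ops/s), Apex→Machine M5 (2146 ops/s) — total 1960+2074+2146 = 6180 ops/s.
Row-greedy (each tenant in turn takes its best remaining instance) gives 4777 ops/s, worse by 1403.
Checked against all permutations: 6180 ops/s is optimal.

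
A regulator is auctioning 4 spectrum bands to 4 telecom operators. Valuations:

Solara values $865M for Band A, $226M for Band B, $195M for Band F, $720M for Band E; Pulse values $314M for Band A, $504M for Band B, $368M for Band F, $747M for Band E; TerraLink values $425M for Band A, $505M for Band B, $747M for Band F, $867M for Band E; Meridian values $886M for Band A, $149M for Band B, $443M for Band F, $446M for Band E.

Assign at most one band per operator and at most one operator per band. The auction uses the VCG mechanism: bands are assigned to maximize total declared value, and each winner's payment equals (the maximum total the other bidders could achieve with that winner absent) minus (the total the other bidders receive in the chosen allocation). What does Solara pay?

Efficient allocation: Solara→Band E ($720M), Pulse→Band B ($504M), TerraLink→Band F ($747M), Meridian→Band A ($886M); total welfare W = $2857M.
Solara receives Band E at value $720M, so the others get W − 720 = $2137M.
Without Solara: best allocation of the remaining 3 bidders over all 4 bands is Pulse→Band E ($747M), TerraLink→Band F ($747M), Meridian→Band A ($886M), total $2380M.
VCG payment = (others' best without Solara) − (others' welfare with Solara) = 2380 − 2137 = $243M.

Solara pays $243M.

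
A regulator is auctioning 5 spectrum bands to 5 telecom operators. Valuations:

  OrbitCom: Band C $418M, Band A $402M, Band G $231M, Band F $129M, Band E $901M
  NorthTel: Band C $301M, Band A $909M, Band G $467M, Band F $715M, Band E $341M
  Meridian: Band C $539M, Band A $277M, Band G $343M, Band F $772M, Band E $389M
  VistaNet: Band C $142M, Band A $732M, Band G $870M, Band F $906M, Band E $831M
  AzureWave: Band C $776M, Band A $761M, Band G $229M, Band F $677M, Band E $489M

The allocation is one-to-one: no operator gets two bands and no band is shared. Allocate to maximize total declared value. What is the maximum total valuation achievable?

Treat this as an assignment problem: match each operator to one band.
Optimal: OrbitCom→Band E ($901M), NorthTel→Band A ($909M), Meridian→Band F ($772M), VistaNet→Band G ($870M), AzureWave→Band C ($776M) — total 901+909+772+870+776 = $4228M.
Max-entry greedy (repeatedly take the single best remaining cell) gives $3835M, worse by 393.
Every other assignment is strictly worse.

Maximum total: $4228M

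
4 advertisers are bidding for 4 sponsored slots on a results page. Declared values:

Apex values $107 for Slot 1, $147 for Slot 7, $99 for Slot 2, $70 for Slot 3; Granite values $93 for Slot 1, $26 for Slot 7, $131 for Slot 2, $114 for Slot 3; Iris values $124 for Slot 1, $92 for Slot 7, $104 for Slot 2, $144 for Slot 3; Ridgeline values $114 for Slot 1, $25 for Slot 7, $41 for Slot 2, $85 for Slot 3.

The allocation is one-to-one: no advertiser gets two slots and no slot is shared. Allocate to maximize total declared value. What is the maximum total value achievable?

Max total: $536

Optimal: Apex→Slot 7 ($147), Granite→Slot 2 ($131), Iris→Slot 3 ($144), Ridgeline→Slot 1 ($114) — total 147+131+144+114 = $536.
Column-greedy (each slot in turn goes to its best remaining advertiser) gives $487, worse by 49.
Next-best assignment: Apex→Slot 7, Granite→Slot 2, Iris→Slot 1, Ridgeline→Slot 3 = $487.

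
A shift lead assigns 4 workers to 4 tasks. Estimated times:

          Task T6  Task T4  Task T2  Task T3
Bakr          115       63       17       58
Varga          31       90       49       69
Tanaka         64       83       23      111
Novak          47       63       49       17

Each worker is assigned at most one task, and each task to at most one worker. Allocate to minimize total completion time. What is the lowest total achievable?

Minimum total: 134 min

Optimal: Bakr→Task T4 (63 min), Varga→Task T6 (31 min), Tanaka→Task T2 (23 min), Novak→Task T3 (17 min) — total 63+31+23+17 = 134 min.
Min-entry greedy (repeatedly take the single cheapest remaining cell) gives 148 min, worse by 14.
Next-best assignment: Bakr→Task T2, Varga→Task T6, Tanaka→Task T4, Novak→Task T3 = 148 min.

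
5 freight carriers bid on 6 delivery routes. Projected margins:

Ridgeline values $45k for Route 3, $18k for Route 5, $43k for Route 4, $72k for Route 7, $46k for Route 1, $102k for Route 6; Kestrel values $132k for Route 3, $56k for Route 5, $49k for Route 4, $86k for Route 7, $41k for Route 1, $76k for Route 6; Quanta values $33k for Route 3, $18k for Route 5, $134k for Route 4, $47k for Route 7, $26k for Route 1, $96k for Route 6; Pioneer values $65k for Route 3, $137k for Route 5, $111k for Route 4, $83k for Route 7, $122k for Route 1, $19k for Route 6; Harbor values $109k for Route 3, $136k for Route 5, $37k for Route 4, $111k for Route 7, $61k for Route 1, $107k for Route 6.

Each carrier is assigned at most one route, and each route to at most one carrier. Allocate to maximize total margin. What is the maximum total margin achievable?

Optimal: Ridgeline→Route 6 ($102k), Kestrel→Route 3 ($132k), Quanta→Route 4 ($134k), Pioneer→Route 1 ($122k), Harbor→Route 5 ($136k) — total 102+132+134+122+136 = $626k.
Max-entry greedy (repeatedly take the single best remaining cell) gives $616k, worse by 10.
Swapping Pioneer↔Ridgeline (Pioneer→Route 6 $19k, Ridgeline→Route 1 $46k) loses 159.

Maximum total: $626k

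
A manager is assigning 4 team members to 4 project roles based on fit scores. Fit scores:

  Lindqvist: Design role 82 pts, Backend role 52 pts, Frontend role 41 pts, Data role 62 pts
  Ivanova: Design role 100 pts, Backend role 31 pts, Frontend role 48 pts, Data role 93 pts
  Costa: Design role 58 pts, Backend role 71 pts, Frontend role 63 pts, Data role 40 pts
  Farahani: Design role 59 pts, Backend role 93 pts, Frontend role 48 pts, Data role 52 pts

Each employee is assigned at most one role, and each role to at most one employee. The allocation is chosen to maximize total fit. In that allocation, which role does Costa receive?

Costa receives Frontend role.

Optimal: Lindqvist→Design role (82 pts), Ivanova→Data role (93 pts), Costa→Frontend role (63 pts), Farahani→Backend role (93 pts) — total 82+93+63+93 = 331 pts.
Row-greedy (each employee in turn takes its best remaining role) gives 294 pts, worse by 37.
Every other assignment is strictly worse.
Costa's own top role is Backend role (71 pts), but forcing Costa→Backend role and reassigning the rest optimally gives only 294 pts — worse by 37.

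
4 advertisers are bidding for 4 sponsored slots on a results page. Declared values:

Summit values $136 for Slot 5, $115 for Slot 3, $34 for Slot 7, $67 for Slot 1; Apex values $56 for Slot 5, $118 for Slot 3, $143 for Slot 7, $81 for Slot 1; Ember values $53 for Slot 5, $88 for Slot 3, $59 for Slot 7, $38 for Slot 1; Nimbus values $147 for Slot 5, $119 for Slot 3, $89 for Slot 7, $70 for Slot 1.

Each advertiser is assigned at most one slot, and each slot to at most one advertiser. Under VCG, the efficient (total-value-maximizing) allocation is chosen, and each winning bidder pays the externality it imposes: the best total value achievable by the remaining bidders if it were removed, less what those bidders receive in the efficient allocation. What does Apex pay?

Efficient allocation: Summit→Slot 1 ($67), Apex→Slot 7 ($143), Ember→Slot 3 ($88), Nimbus→Slot 5 ($147); total welfare W = $445.
Apex receives Slot 7 at value $143, so the others get W − 143 = $302.
Without Apex: best allocation of the remaining 3 bidders over all 4 slots is Summit→Slot 3 ($115), Ember→Slot 7 ($59), Nimbus→Slot 5 ($147), total $321.
VCG payment = (others' best without Apex) − (others' welfare with Apex) = 321 − 302 = $19.

Apex pays $19.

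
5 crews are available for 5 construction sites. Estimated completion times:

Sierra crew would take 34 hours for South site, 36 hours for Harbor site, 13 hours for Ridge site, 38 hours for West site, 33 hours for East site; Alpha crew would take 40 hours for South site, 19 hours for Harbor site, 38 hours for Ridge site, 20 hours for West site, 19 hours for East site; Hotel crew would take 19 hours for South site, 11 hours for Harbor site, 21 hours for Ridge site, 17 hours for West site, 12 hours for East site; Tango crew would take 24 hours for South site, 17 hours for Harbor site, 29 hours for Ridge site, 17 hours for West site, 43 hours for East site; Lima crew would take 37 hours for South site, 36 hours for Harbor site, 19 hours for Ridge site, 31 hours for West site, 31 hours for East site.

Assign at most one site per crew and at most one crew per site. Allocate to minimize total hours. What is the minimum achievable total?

Optimal: Sierra crew→Ridge site (13 hours), Alpha crew→East site (19 hours), Hotel crew→Harbor site (11 hours), Tango crew→West site (17 hours), Lima crew→South site (37 hours) — total 13+19+11+17+37 = 97 hours.
Column-greedy (each site in turn goes to its cheapest remaining crew) gives 100 hours, worse by 3.
No other one-to-one assignment undercuts 97 hours.

Minimum total: 97 hours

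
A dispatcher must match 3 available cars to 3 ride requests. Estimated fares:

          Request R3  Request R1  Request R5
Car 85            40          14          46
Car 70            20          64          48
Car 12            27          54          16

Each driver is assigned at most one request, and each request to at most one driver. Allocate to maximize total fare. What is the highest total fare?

Optimal: Car 85→Request R3 ($40), Car 70→Request R5 ($48), Car 12→Request R1 ($54) — total 40+48+54 = $142.
Row-greedy (each driver in turn takes its best remaining request) gives $137, worse by 5.

Maximum total: $142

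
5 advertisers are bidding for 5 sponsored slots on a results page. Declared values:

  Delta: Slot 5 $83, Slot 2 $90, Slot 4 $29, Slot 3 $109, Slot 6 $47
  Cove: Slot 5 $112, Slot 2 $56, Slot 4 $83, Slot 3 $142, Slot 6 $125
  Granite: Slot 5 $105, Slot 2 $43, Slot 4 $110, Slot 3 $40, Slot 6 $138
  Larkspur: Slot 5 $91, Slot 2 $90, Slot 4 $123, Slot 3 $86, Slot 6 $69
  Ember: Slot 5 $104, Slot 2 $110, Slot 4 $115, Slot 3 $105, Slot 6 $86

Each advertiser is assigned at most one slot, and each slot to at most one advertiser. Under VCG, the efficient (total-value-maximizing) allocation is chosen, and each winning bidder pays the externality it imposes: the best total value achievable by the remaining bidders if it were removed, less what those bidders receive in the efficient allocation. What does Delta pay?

Delta pays $6.

Efficient allocation: Delta→Slot 2 ($90), Cove→Slot 3 ($142), Granite→Slot 6 ($138), Larkspur→Slot 4 ($123), Ember→Slot 5 ($104); total welfare W = $597.
Delta receives Slot 2 at value $90, so the others get W − 90 = $507.
Without Delta: best allocation of the remaining 4 bidders over all 5 slots is Cove→Slot 3 ($142), Granite→Slot 6 ($138), Larkspur→Slot 4 ($123), Ember→Slot 2 ($110), total $513.
VCG payment = (others' best without Delta) − (others' welfare with Delta) = 513 − 507 = $6.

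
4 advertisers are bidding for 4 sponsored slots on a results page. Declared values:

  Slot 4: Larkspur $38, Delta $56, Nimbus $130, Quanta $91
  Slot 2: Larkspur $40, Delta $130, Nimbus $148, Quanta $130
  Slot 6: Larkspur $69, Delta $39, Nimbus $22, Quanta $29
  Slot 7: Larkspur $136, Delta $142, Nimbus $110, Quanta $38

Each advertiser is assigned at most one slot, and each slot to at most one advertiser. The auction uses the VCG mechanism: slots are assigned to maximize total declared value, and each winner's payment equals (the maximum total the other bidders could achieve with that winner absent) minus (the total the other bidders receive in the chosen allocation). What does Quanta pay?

Efficient allocation: Larkspur→Slot 6 ($69), Delta→Slot 7 ($142), Nimbus→Slot 4 ($130), Quanta→Slot 2 ($130); total welfare W = $471.
Quanta receives Slot 2 at value $130, so the others get W − 130 = $341.
Without Quanta: best allocation of the remaining 3 bidders over all 4 slots is Larkspur→Slot 7 ($136), Delta→Slot 2 ($130), Nimbus→Slot 4 ($130), total $396.
VCG payment = (others' best without Quanta) − (others' welfare with Quanta) = 396 − 341 = $55.

Quanta pays $55.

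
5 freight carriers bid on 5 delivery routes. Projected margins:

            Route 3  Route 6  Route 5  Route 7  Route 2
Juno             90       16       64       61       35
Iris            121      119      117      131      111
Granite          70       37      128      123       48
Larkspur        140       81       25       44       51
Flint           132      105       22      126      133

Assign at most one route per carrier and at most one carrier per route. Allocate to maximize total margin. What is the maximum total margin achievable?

Max total: $581k

This is a one-to-one assignment (maximum-weight bipartite matching).
Optimal: Juno→Route 7 ($61k), Iris→Route 6 ($119k), Granite→Route 5 ($128k), Larkspur→Route 3 ($140k), Flint→Route 2 ($133k) — total 61+119+128+140+133 = $581k.
Max-entry greedy (repeatedly take the single best remaining cell) gives $548k, worse by 33.
Next-best assignment: Juno→Route 5, Iris→Route 6, Granite→Route 7, Larkspur→Route 3, Flint→Route 2 = $579k.
Checked against all permutations: $581k is optimal.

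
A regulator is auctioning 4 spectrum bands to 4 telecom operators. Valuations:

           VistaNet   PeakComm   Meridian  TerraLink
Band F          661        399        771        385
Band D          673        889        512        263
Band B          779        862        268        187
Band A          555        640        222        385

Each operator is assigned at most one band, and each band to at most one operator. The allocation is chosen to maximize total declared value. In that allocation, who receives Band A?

Optimal: VistaNet→Band B ($779M), PeakComm→Band D ($889M), Meridian→Band F ($771M), TerraLink→Band A ($385M) — total 779+889+771+385 = $2824M.
Every other assignment is strictly worse.
TerraLink's own top band is Band F ($385M), but forcing TerraLink→Band F and reassigning the rest optimally gives only $2316M — worse by 508.

TerraLink receives Band A.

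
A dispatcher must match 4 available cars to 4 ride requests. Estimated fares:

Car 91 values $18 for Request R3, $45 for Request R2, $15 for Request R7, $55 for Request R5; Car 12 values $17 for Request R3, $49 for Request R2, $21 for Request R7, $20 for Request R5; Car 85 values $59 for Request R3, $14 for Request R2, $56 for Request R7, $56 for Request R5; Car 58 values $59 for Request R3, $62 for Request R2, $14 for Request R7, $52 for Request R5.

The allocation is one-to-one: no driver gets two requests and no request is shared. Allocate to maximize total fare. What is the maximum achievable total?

This is a one-to-one assignment (maximum-weight bipartite matching).
Optimal: Car 91→Request R5 ($55), Car 12→Request R2 ($49), Car 85→Request R7 ($56), Car 58→Request R3 ($59) — total 55+49+56+59 = $219.
Row-greedy (each driver in turn takes its best remaining request) gives $177, worse by 42.
Next-best assignment: Car 91→Request R5, Car 12→Request R7, Car 85→Request R3, Car 58→Request R2 = $197.

Maximum total: $219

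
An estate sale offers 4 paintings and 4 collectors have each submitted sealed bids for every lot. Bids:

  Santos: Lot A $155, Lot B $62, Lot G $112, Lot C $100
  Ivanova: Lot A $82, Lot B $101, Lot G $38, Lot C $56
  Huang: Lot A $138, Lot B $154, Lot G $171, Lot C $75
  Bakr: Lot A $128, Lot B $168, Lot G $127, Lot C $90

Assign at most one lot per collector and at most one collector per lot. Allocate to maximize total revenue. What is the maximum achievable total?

Max total: $550

Optimal: Santos→Lot A ($155), Ivanova→Lot C ($56), Huang→Lot G ($171), Bakr→Lot B ($168) — total 155+56+171+168 = $550.
Row-greedy (each collector in turn takes its best remaining lot) gives $517, worse by 33.
Next-best assignment: Santos→Lot C, Ivanova→Lot A, Huang→Lot G, Bakr→Lot B = $521.
Every other assignment is strictly worse.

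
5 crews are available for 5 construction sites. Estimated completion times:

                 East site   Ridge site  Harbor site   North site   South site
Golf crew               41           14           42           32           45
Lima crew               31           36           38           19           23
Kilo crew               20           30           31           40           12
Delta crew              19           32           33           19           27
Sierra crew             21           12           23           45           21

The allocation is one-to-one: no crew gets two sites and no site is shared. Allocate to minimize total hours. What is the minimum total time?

Treat this as an assignment problem: match each crew to one site.
Optimal: Golf crew→Ridge site (14 hours), Lima crew→North site (19 hours), Kilo crew→South site (12 hours), Delta crew→East site (19 hours), Sierra crew→Harbor site (23 hours) — total 14+19+12+19+23 = 87 hours.

Minimum total: 87 hours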